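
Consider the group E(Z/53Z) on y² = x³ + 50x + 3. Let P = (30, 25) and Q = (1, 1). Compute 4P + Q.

(44, 34)

First 4P:
Repeated addition: build up to 4P.
2P: tangent at (30, 25): λ = (3·30² + 50)/(2·25) ≡ 47/50. 50⁻¹ ≡ 35 (mod 53) since 50·35 = 1750 ≡ 1, so λ ≡ 47·35 ≡ 2.
  x = λ² - 30 - 30 = 4 - 60 ≡ 50; y = λ·(30 - 50) - 25 ≡ 41. → (50, 41)
3P: (50, 41) + (30, 25). λ = (25 - 41)/(30 - 50) ≡ 37/33 mod 53. 33⁻¹ ≡ 45 (mod 53), so λ ≡ 22.
  x = λ² - 50 - 30 = 484 - 80 ≡ 33; y = λ·(50 - 33) - 41 ≡ 15. → (33, 15)
4P: (33, 15) + (30, 25). λ = (25 - 15)/(30 - 33) ≡ 10/50 mod 53. 50⁻¹ ≡ 35 (mod 53), so λ ≡ 32.
  x = λ² - 33 - 30 = 1024 - 63 ≡ 7; y = λ·(33 - 7) - 15 ≡ 22. → (7, 22)
4P = (7, 22).
Finally 4P + Q:
(7, 22) + (1, 1). λ = (1 - 22)/(1 - 7) ≡ 32/47 mod 53. 47⁻¹ ≡ 44 (mod 53), so λ ≡ 30.
  x = λ² - 7 - 1 = 900 - 8 ≡ 44; y = λ·(7 - 44) - 22 ≡ 34. → (44, 34)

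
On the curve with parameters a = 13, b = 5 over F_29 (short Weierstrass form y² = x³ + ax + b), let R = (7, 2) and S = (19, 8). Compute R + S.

(7, 2) + (19, 8). λ = (8 - 2)/(19 - 7) ≡ 6/12 mod 29. 12⁻¹ ≡ 17 (mod 29) since 12·17 = 204 ≡ 1, so λ ≡ 15.
  x = λ² - 7 - 19 = 225 - 26 ≡ 25; y = λ·(7 - 25) - 2 ≡ 18. → (25, 18)

(25, 18)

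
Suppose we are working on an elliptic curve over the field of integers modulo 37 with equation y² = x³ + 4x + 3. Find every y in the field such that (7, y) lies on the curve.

2, 35

x³ + 4x + 3 = 374 ≡ 4 (mod 37).
Square roots of 4 mod 37: 2 and 35 (since 2² = 4 ≡ 4).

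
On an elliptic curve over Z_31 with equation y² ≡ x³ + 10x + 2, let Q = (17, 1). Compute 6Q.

(22, 19)

Repeated addition: build up to 6Q.
2Q: tangent at (17, 1): λ = (3·17² + 10)/(2·1) ≡ 9/2. 2⁻¹ ≡ 16 (mod 31), so λ ≡ 9·16 ≡ 20.
  x = λ² - 17 - 17 = 400 - 34 ≡ 25; y = λ·(17 - 25) - 1 ≡ 25. → (25, 25)
3Q: (25, 25) + (17, 1). λ = (1 - 25)/(17 - 25) ≡ 7/23 mod 31. 23⁻¹ ≡ 27 (mod 31) since 23·27 = 621 ≡ 1, so λ ≡ 3.
  x = λ² - 25 - 17 = 9 - 42 ≡ 29; y = λ·(25 - 29) - 25 ≡ 25. → (29, 25)
4Q: (29, 25) + (17, 1). λ = (1 - 25)/(17 - 29) ≡ 7/19 mod 31. 19⁻¹ ≡ 18 (mod 31), so λ ≡ 2.
  x = λ² - 29 - 17 = 4 - 46 ≡ 20; y = λ·(29 - 20) - 25 ≡ 24. → (20, 24)
5Q: (20, 24) + (17, 1). λ = (1 - 24)/(17 - 20) ≡ 8/28 mod 31. 28⁻¹ ≡ 10 (mod 31) since 28·10 = 280 ≡ 1, so λ ≡ 18.
  x = λ² - 20 - 17 = 324 - 37 ≡ 8; y = λ·(20 - 8) - 24 ≡ 6. → (8, 6)
6Q: (8, 6) + (17, 1). λ = (1 - 6)/(17 - 8) ≡ 26/9 mod 31. 9⁻¹ ≡ 7 (mod 31) since 9·7 = 63 ≡ 1, so λ ≡ 27.
  x = λ² - 8 - 17 = 729 - 25 ≡ 22; y = λ·(8 - 22) - 6 ≡ 19. → (22, 19)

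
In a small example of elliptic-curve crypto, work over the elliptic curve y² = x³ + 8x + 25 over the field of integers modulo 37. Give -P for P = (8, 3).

(8, 34)

-(8, 3) = (8, -3 mod 37) = (8, 34).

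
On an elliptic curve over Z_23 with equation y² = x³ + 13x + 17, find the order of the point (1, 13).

6

2P: tangent at (1, 13): λ = (3·1² + 13)/(2·13) ≡ 16/3. 3⁻¹ ≡ 8 (mod 23), so λ ≡ 16·8 ≡ 13.
  x = λ² - 1 - 1 = 169 - 2 ≡ 6; y = λ·(1 - 6) - 13 ≡ 14. → (6, 14)
3P: (6, 14) + (1, 13). λ = (13 - 14)/(1 - 6) ≡ 22/18 mod 23. 18⁻¹ ≡ 9 (mod 23), so λ ≡ 14.
  x = λ² - 6 - 1 = 196 - 7 ≡ 5; y = λ·(6 - 5) - 14 ≡ 0. → (5, 0)
4P: (5, 0) + (1, 13). λ = (13 - 0)/(1 - 5) ≡ 13/19 mod 23. 19⁻¹ ≡ 17 (mod 23), so λ ≡ 14.
  x = λ² - 5 - 1 = 196 - 6 ≡ 6; y = λ·(5 - 6) - 0 ≡ 9. → (6, 9)
5P: (6, 9) + (1, 13). λ = (13 - 9)/(1 - 6) ≡ 4/18 mod 23. 18⁻¹ ≡ 9 (mod 23) since 18·9 = 162 ≡ 1, so λ ≡ 13.
  x = λ² - 6 - 1 = 169 - 7 ≡ 1; y = λ·(6 - 1) - 9 ≡ 10. → (1, 10)
6P: (1, 10) + (1, 13): same x and y₁ ≡ -y₂, so the sum is 𝒪.
6P = 𝒪, so the order is 6.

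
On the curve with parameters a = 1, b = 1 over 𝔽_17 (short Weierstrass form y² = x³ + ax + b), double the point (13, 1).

tangent at (13, 1): λ = (3·13² + 1)/(2·1) ≡ 15/2. 2⁻¹ ≡ 9 (mod 17), so λ ≡ 15·9 ≡ 16.
  x = λ² - 13 - 13 = 256 - 26 ≡ 9; y = λ·(13 - 9) - 1 ≡ 12. → (9, 12)

(9, 12)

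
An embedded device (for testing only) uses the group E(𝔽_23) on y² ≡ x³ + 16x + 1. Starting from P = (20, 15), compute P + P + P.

Repeated addition: build up to 3P.
2P: tangent at (20, 15): λ = (3·20² + 16)/(2·15) ≡ 20/7. 7⁻¹ ≡ 10 (mod 23), so λ ≡ 20·10 ≡ 16.
  x = λ² - 20 - 20 = 256 - 40 ≡ 9; y = λ·(20 - 9) - 15 ≡ 0. → (9, 0)
3P: (9, 0) + (20, 15). λ = (15 - 0)/(20 - 9) ≡ 15/11 mod 23. 11⁻¹ ≡ 21 (mod 23), so λ ≡ 16.
  x = λ² - 9 - 20 = 256 - 29 ≡ 20; y = λ·(9 - 20) - 0 ≡ 8. → (20, 8)

(20, 8)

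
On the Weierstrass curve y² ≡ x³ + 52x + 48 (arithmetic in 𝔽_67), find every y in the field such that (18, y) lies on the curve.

x³ + 52x + 48 = 6816 ≡ 49 (mod 67).
Square roots of 49 mod 67: 7 and 60 (since 7² = 49 ≡ 49).

7, 60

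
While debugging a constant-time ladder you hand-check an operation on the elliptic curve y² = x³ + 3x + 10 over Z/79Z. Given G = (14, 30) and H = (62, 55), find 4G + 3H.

First 4G:
Repeated addition: build up to 4G.
2G: tangent at (14, 30): λ = (3·14² + 3)/(2·30) ≡ 38/60. 60⁻¹ ≡ 54 (mod 79), so λ ≡ 38·54 ≡ 77.
  x = λ² - 14 - 14 = 5929 - 28 ≡ 55; y = λ·(14 - 55) - 30 ≡ 52. → (55, 52)
3G: (55, 52) + (14, 30). λ = (30 - 52)/(14 - 55) ≡ 57/38 mod 79. 38⁻¹ ≡ 52 (mod 79), so λ ≡ 41.
  x = λ² - 55 - 14 = 1681 - 69 ≡ 32; y = λ·(55 - 32) - 52 ≡ 22. → (32, 22)
4G: (32, 22) + (14, 30). λ = (30 - 22)/(14 - 32) ≡ 8/61 mod 79. 61⁻¹ ≡ 57 (mod 79), so λ ≡ 61.
  x = λ² - 32 - 14 = 3721 - 46 ≡ 41; y = λ·(32 - 41) - 22 ≡ 61. → (41, 61)
4G = (41, 61).
Next 3H:
Repeated addition: build up to 3H.
2H: tangent at (62, 55): λ = (3·62² + 3)/(2·55) ≡ 1/31. 31⁻¹ ≡ 51 (mod 79), so λ ≡ 1·51 ≡ 51.
  x = λ² - 62 - 62 = 2601 - 124 ≡ 28; y = λ·(62 - 28) - 55 ≡ 20. → (28, 20)
3H: (28, 20) + (62, 55). λ = (55 - 20)/(62 - 28) ≡ 35/34 mod 79. 34⁻¹ ≡ 7 (mod 79), so λ ≡ 8.
  x = λ² - 28 - 62 = 64 - 90 ≡ 53; y = λ·(28 - 53) - 20 ≡ 17. → (53, 17)
3H = (53, 17).
Finally 4G + 3H:
(41, 61) + (53, 17). λ = (17 - 61)/(53 - 41) ≡ 35/12 mod 79. 12⁻¹ ≡ 33 (mod 79), so λ ≡ 49.
  x = λ² - 41 - 53 = 2401 - 94 ≡ 16; y = λ·(41 - 16) - 61 ≡ 58. → (16, 58)

(16, 58)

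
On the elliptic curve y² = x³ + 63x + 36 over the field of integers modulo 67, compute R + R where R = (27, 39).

(30, 60)

tangent at (27, 39): λ = (3·27² + 63)/(2·39) ≡ 39/11. 11⁻¹ ≡ 61 (mod 67), so λ ≡ 39·61 ≡ 34.
  x = λ² - 27 - 27 = 1156 - 54 ≡ 30; y = λ·(27 - 30) - 39 ≡ 60. → (30, 60)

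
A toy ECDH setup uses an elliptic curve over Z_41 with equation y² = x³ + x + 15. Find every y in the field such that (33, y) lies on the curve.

none

x³ + 1x + 15 = 35985 ≡ 28 (mod 41).
28 is a non-residue mod 41; no y exists.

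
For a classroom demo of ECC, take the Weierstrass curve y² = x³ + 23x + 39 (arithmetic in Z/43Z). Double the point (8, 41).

tangent at (8, 41): λ = (3·8² + 23)/(2·41) ≡ 0/39. 39⁻¹ ≡ 32 (mod 43) since 39·32 = 1248 ≡ 1, so λ ≡ 0·32 ≡ 0.
  x = λ² - 8 - 8 = 0 - 16 ≡ 27; y = λ·(8 - 27) - 41 ≡ 2. → (27, 2)

(27, 2)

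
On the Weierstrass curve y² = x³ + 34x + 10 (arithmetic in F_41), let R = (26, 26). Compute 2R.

(40, 37)

tangent at (26, 26): λ = (3·26² + 34)/(2·26) ≡ 12/11. 11⁻¹ ≡ 15 (mod 41), so λ ≡ 12·15 ≡ 16.
  x = λ² - 26 - 26 = 256 - 52 ≡ 40; y = λ·(26 - 40) - 26 ≡ 37. → (40, 37)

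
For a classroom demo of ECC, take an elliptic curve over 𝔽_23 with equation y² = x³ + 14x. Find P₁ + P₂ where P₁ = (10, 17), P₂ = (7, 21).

(18, 9)

(10, 17) + (7, 21). λ = (21 - 17)/(7 - 10) ≡ 4/20 mod 23. 20⁻¹ ≡ 15 (mod 23) since 20·15 = 300 ≡ 1, so λ ≡ 14.
  x = λ² - 10 - 7 = 196 - 17 ≡ 18; y = λ·(10 - 18) - 17 ≡ 9. → (18, 9)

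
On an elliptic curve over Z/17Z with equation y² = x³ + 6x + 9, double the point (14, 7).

(8, 12)

tangent at (14, 7): λ = (3·14² + 6)/(2·7) ≡ 16/14. 14⁻¹ ≡ 11 (mod 17), so λ ≡ 16·11 ≡ 6.
  x = λ² - 14 - 14 = 36 - 28 ≡ 8; y = λ·(14 - 8) - 7 ≡ 12. → (8, 12)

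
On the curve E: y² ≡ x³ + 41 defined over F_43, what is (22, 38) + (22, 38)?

tangent at (22, 38): λ = (3·22² + 0)/(2·38) ≡ 33/33. 33⁻¹ ≡ 30 (mod 43), so λ ≡ 33·30 ≡ 1.
  x = λ² - 22 - 22 = 1 - 44 ≡ 0; y = λ·(22 - 0) - 38 ≡ 27. → (0, 27)

(0, 27)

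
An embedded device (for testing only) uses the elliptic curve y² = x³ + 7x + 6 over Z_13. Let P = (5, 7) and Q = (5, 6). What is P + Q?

The two points share x = 5 and their y-coordinates satisfy 7 + 6 ≡ 0 (mod 13), so they are inverses. Their sum is ∞.

O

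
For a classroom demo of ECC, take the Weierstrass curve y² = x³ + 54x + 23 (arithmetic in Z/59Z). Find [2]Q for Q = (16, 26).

(49, 31)

tangent at (16, 26): λ = (3·16² + 54)/(2·26) ≡ 55/52. 52⁻¹ ≡ 42 (mod 59), so λ ≡ 55·42 ≡ 9.
  x = λ² - 16 - 16 = 81 - 32 ≡ 49; y = λ·(16 - 49) - 26 ≡ 31. → (49, 31)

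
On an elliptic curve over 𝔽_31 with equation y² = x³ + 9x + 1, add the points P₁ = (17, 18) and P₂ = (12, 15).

(17, 18) + (12, 15). λ = (15 - 18)/(12 - 17) ≡ 28/26 mod 31. 26⁻¹ ≡ 6 (mod 31) since 26·6 = 156 ≡ 1, so λ ≡ 13.
  x = λ² - 17 - 12 = 169 - 29 ≡ 16; y = λ·(17 - 16) - 18 ≡ 26. → (16, 26)

(16, 26)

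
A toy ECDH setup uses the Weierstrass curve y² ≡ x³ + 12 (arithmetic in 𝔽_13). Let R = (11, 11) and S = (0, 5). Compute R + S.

(11, 11) + (0, 5). λ = (5 - 11)/(0 - 11) ≡ 7/2 mod 13. 2⁻¹ ≡ 7 (mod 13), so λ ≡ 10.
  x = λ² - 11 - 0 = 100 - 11 ≡ 11; y = λ·(11 - 11) - 11 ≡ 2. → (11, 2)

(11, 2)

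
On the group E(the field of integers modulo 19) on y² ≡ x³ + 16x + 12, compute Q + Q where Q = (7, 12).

(3, 12)

tangent at (7, 12): λ = (3·7² + 16)/(2·12) ≡ 11/5. 5⁻¹ ≡ 4 (mod 19), so λ ≡ 11·4 ≡ 6.
  x = λ² - 7 - 7 = 36 - 14 ≡ 3; y = λ·(7 - 3) - 12 ≡ 12. → (3, 12)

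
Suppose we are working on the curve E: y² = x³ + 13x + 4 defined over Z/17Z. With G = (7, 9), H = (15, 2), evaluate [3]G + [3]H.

First 3G:
Repeated addition: build up to 3G.
2G: tangent at (7, 9): λ = (3·7² + 13)/(2·9) ≡ 7/1. 1⁻¹ ≡ 1 (mod 17), so λ ≡ 7·1 ≡ 7.
  x = λ² - 7 - 7 = 49 - 14 ≡ 1; y = λ·(7 - 1) - 9 ≡ 16. → (1, 16)
3G: (1, 16) + (7, 9). λ = (9 - 16)/(7 - 1) ≡ 10/6 mod 17. 6⁻¹ ≡ 3 (mod 17), so λ ≡ 13.
  x = λ² - 1 - 7 = 169 - 8 ≡ 8; y = λ·(1 - 8) - 16 ≡ 12. → (8, 12)
3G = (8, 12).
Next 3H:
Repeated addition: build up to 3H.
2H: tangent at (15, 2): λ = (3·15² + 13)/(2·2) ≡ 8/4. 4⁻¹ ≡ 13 (mod 17) since 4·13 = 52 ≡ 1, so λ ≡ 8·13 ≡ 2.
  x = λ² - 15 - 15 = 4 - 30 ≡ 8; y = λ·(15 - 8) - 2 ≡ 12. → (8, 12)
3H: (8, 12) + (15, 2). λ = (2 - 12)/(15 - 8) ≡ 7/7 mod 17. 7⁻¹ ≡ 5 (mod 17) since 7·5 = 35 ≡ 1, so λ ≡ 1.
  x = λ² - 8 - 15 = 1 - 23 ≡ 12; y = λ·(8 - 12) - 12 ≡ 1. → (12, 1)
3H = (12, 1).
Finally 3G + 3H:
(8, 12) + (12, 1). λ = (1 - 12)/(12 - 8) ≡ 6/4 mod 17. 4⁻¹ ≡ 13 (mod 17), so λ ≡ 10.
  x = λ² - 8 - 12 = 100 - 20 ≡ 12; y = λ·(8 - 12) - 12 ≡ 16. → (12, 16)

(12, 16)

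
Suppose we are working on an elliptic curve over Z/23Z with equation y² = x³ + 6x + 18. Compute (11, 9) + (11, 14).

The two points share x = 11 and their y-coordinates satisfy 9 + 14 ≡ 0 (mod 23), so they are inverses. Their sum is O.

O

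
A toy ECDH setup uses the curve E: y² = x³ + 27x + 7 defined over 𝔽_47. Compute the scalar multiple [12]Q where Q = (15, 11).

Repeated addition: build up to 12Q.
2Q: tangent at (15, 11): λ = (3·15² + 27)/(2·11) ≡ 44/22. 22⁻¹ ≡ 15 (mod 47) since 22·15 = 330 ≡ 1, so λ ≡ 44·15 ≡ 2.
  x = λ² - 15 - 15 = 4 - 30 ≡ 21; y = λ·(15 - 21) - 11 ≡ 24. → (21, 24)
3Q: (21, 24) + (15, 11). λ = (11 - 24)/(15 - 21) ≡ 34/41 mod 47. 41⁻¹ ≡ 39 (mod 47), so λ ≡ 10.
  x = λ² - 21 - 15 = 100 - 36 ≡ 17; y = λ·(21 - 17) - 24 ≡ 16. → (17, 16)
4Q: (17, 16) + (15, 11). λ = (11 - 16)/(15 - 17) ≡ 42/45 mod 47. 45⁻¹ ≡ 23 (mod 47), so λ ≡ 26.
  x = λ² - 17 - 15 = 676 - 32 ≡ 33; y = λ·(17 - 33) - 16 ≡ 38. → (33, 38)
5Q: (33, 38) + (15, 11). λ = (11 - 38)/(15 - 33) ≡ 20/29 mod 47. 29⁻¹ ≡ 13 (mod 47), so λ ≡ 25.
  x = λ² - 33 - 15 = 625 - 48 ≡ 13; y = λ·(33 - 13) - 38 ≡ 39. → (13, 39)
6Q: (13, 39) + (15, 11). λ = (11 - 39)/(15 - 13) ≡ 19/2 mod 47. 2⁻¹ ≡ 24 (mod 47), so λ ≡ 33.
  x = λ² - 13 - 15 = 1089 - 28 ≡ 27; y = λ·(13 - 27) - 39 ≡ 16. → (27, 16)
7Q: (27, 16) + (15, 11). λ = (11 - 16)/(15 - 27) ≡ 42/35 mod 47. 35⁻¹ ≡ 43 (mod 47) since 35·43 = 1505 ≡ 1, so λ ≡ 20.
  x = λ² - 27 - 15 = 400 - 42 ≡ 29; y = λ·(27 - 29) - 16 ≡ 38. → (29, 38)
8Q: (29, 38) + (15, 11). λ = (11 - 38)/(15 - 29) ≡ 20/33 mod 47. 33⁻¹ ≡ 10 (mod 47), so λ ≡ 12.
  x = λ² - 29 - 15 = 144 - 44 ≡ 6; y = λ·(29 - 6) - 38 ≡ 3. → (6, 3)
9Q: (6, 3) + (15, 11). λ = (11 - 3)/(15 - 6) ≡ 8/9 mod 47. 9⁻¹ ≡ 21 (mod 47), so λ ≡ 27.
  x = λ² - 6 - 15 = 729 - 21 ≡ 3; y = λ·(6 - 3) - 3 ≡ 31. → (3, 31)
10Q: (3, 31) + (15, 11). λ = (11 - 31)/(15 - 3) ≡ 27/12 mod 47. 12⁻¹ ≡ 4 (mod 47), so λ ≡ 14.
  x = λ² - 3 - 15 = 196 - 18 ≡ 37; y = λ·(3 - 37) - 31 ≡ 10. → (37, 10)
11Q: (37, 10) + (15, 11). λ = (11 - 10)/(15 - 37) ≡ 1/25 mod 47. 25⁻¹ ≡ 32 (mod 47) since 25·32 = 800 ≡ 1, so λ ≡ 32.
  x = λ² - 37 - 15 = 1024 - 52 ≡ 32; y = λ·(37 - 32) - 10 ≡ 9. → (32, 9)
12Q: (32, 9) + (15, 11). λ = (11 - 9)/(15 - 32) ≡ 2/30 mod 47. 30⁻¹ ≡ 11 (mod 47), so λ ≡ 22.
  x = λ² - 32 - 15 = 484 - 47 ≡ 14; y = λ·(32 - 14) - 9 ≡ 11. → (14, 11)

(14, 11)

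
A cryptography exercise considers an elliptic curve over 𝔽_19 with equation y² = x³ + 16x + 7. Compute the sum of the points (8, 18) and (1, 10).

(8, 18) + (1, 10). λ = (10 - 18)/(1 - 8) ≡ 11/12 mod 19. 12⁻¹ ≡ 8 (mod 19), so λ ≡ 12.
  x = λ² - 8 - 1 = 144 - 9 ≡ 2; y = λ·(8 - 2) - 18 ≡ 16. → (2, 16)

(2, 16)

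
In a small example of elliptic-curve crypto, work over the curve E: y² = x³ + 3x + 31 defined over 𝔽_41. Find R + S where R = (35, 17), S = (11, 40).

(35, 17) + (11, 40). λ = (40 - 17)/(11 - 35) ≡ 23/17 mod 41. 17⁻¹ ≡ 29 (mod 41), so λ ≡ 11.
  x = λ² - 35 - 11 = 121 - 46 ≡ 34; y = λ·(35 - 34) - 17 ≡ 35. → (34, 35)

(34, 35)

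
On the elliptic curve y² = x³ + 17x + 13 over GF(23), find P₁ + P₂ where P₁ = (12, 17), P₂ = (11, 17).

(0, 6)

(12, 17) + (11, 17). λ = (17 - 17)/(11 - 12) ≡ 0/22 mod 23. 22⁻¹ ≡ 22 (mod 23), so λ ≡ 0.
  x = λ² - 12 - 11 = 0 - 23 ≡ 0; y = λ·(12 - 0) - 17 ≡ 6. → (0, 6)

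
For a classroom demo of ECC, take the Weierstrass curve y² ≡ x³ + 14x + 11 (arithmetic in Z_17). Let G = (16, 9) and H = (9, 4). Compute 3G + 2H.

First 3G:
Repeated addition: build up to 3G.
2G: tangent at (16, 9): λ = (3·16² + 14)/(2·9) ≡ 0/1. 1⁻¹ ≡ 1 (mod 17) since 1·1 = 1 ≡ 1, so λ ≡ 0·1 ≡ 0.
  x = λ² - 16 - 16 = 0 - 32 ≡ 2; y = λ·(16 - 2) - 9 ≡ 8. → (2, 8)
3G: (2, 8) + (16, 9). λ = (9 - 8)/(16 - 2) ≡ 1/14 mod 17. 14⁻¹ ≡ 11 (mod 17), so λ ≡ 11.
  x = λ² - 2 - 16 = 121 - 18 ≡ 1; y = λ·(2 - 1) - 8 ≡ 3. → (1, 3)
3G = (1, 3).
Next 2H:
Repeated addition: build up to 2H.
2H: tangent at (9, 4): λ = (3·9² + 14)/(2·4) ≡ 2/8. 8⁻¹ ≡ 15 (mod 17), so λ ≡ 2·15 ≡ 13.
  x = λ² - 9 - 9 = 169 - 18 ≡ 15; y = λ·(9 - 15) - 4 ≡ 3. → (15, 3)
2H = (15, 3).
Finally 3G + 2H:
(1, 3) + (15, 3). λ = (3 - 3)/(15 - 1) ≡ 0/14 mod 17. 14⁻¹ ≡ 11 (mod 17), so λ ≡ 0.
  x = λ² - 1 - 15 = 0 - 16 ≡ 1; y = λ·(1 - 1) - 3 ≡ 14. → (1, 14)

(1, 14)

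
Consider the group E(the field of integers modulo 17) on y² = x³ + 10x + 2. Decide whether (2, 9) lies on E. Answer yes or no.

y² = 9² ≡ 13; x³ + 10x + 2 = 30 ≡ 13 (mod 17). 13 = 13.

yes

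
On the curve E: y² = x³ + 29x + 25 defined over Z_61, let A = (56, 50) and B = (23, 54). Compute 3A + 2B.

(53, 14)

First 3A:
Repeated addition: build up to 3A.
2A: tangent at (56, 50): λ = (3·56² + 29)/(2·50) ≡ 43/39. 39⁻¹ ≡ 36 (mod 61) since 39·36 = 1404 ≡ 1, so λ ≡ 43·36 ≡ 23.
  x = λ² - 56 - 56 = 529 - 112 ≡ 51; y = λ·(56 - 51) - 50 ≡ 4. → (51, 4)
3A: (51, 4) + (56, 50). λ = (50 - 4)/(56 - 51) ≡ 46/5 mod 61. 5⁻¹ ≡ 49 (mod 61), so λ ≡ 58.
  x = λ² - 51 - 56 = 3364 - 107 ≡ 24; y = λ·(51 - 24) - 4 ≡ 37. → (24, 37)
3A = (24, 37).
Next 2B:
Repeated addition: build up to 2B.
2B: tangent at (23, 54): λ = (3·23² + 29)/(2·54) ≡ 30/47. 47⁻¹ ≡ 13 (mod 61), so λ ≡ 30·13 ≡ 24.
  x = λ² - 23 - 23 = 576 - 46 ≡ 42; y = λ·(23 - 42) - 54 ≡ 39. → (42, 39)
2B = (42, 39).
Finally 3A + 2B:
(24, 37) + (42, 39). λ = (39 - 37)/(42 - 24) ≡ 2/18 mod 61. 18⁻¹ ≡ 17 (mod 61), so λ ≡ 34.
  x = λ² - 24 - 42 = 1156 - 66 ≡ 53; y = λ·(24 - 53) - 37 ≡ 14. → (53, 14)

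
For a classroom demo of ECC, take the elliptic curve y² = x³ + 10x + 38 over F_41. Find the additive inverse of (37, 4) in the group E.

(37, 37)

-(37, 4) = (37, -4 mod 41) = (37, 37).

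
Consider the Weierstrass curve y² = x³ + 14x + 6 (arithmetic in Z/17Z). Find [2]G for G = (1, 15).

tangent at (1, 15): λ = (3·1² + 14)/(2·15) ≡ 0/13. 13⁻¹ ≡ 4 (mod 17), so λ ≡ 0·4 ≡ 0.
  x = λ² - 1 - 1 = 0 - 2 ≡ 15; y = λ·(1 - 15) - 15 ≡ 2. → (15, 2)

(15, 2)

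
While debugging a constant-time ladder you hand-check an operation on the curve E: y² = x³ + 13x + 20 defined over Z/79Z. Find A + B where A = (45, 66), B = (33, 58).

(45, 66) + (33, 58). λ = (58 - 66)/(33 - 45) ≡ 71/67 mod 79. 67⁻¹ ≡ 46 (mod 79), so λ ≡ 27.
  x = λ² - 45 - 33 = 729 - 78 ≡ 19; y = λ·(45 - 19) - 66 ≡ 4. → (19, 4)

(19, 4)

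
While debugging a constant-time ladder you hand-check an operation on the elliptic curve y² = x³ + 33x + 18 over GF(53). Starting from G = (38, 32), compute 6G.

Double-and-add on 6 = (110)₂. Start with G = (38, 32) for the leading 1-bit.
double: tangent at (38, 32): λ = (3·38² + 33)/(2·32) ≡ 19/11. 11⁻¹ ≡ 29 (mod 53) since 11·29 = 319 ≡ 1, so λ ≡ 19·29 ≡ 21.
  x = λ² - 38 - 38 = 441 - 76 ≡ 47; y = λ·(38 - 47) - 32 ≡ 44. → (47, 44)
add G: (47, 44) + (38, 32). λ = (32 - 44)/(38 - 47) ≡ 41/44 mod 53. 44⁻¹ ≡ 47 (mod 53), so λ ≡ 19.
  x = λ² - 47 - 38 = 361 - 85 ≡ 11; y = λ·(47 - 11) - 44 ≡ 4. → (11, 4)
double: tangent at (11, 4): λ = (3·11² + 33)/(2·4) ≡ 25/8. 8⁻¹ ≡ 20 (mod 53) since 8·20 = 160 ≡ 1, so λ ≡ 25·20 ≡ 23.
  x = λ² - 11 - 11 = 529 - 22 ≡ 30; y = λ·(11 - 30) - 4 ≡ 36. → (30, 36)

(30, 36)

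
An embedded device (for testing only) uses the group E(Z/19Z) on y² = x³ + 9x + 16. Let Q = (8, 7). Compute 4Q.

Repeated addition: build up to 4Q.
2Q: tangent at (8, 7): λ = (3·8² + 9)/(2·7) ≡ 11/14. 14⁻¹ ≡ 15 (mod 19) since 14·15 = 210 ≡ 1, so λ ≡ 11·15 ≡ 13.
  x = λ² - 8 - 8 = 169 - 16 ≡ 1; y = λ·(8 - 1) - 7 ≡ 8. → (1, 8)
3Q: (1, 8) + (8, 7). λ = (7 - 8)/(8 - 1) ≡ 18/7 mod 19. 7⁻¹ ≡ 11 (mod 19), so λ ≡ 8.
  x = λ² - 1 - 8 = 64 - 9 ≡ 17; y = λ·(1 - 17) - 8 ≡ 16. → (17, 16)
4Q: (17, 16) + (8, 7). λ = (7 - 16)/(8 - 17) ≡ 10/10 mod 19. 10⁻¹ ≡ 2 (mod 19), so λ ≡ 1.
  x = λ² - 17 - 8 = 1 - 25 ≡ 14; y = λ·(17 - 14) - 16 ≡ 6. → (14, 6)

(14, 6)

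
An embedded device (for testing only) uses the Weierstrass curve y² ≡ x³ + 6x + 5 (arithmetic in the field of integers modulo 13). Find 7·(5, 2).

(2, 8)

Write G = (5, 2).
Repeated addition: build up to 7G.
2G: tangent at (5, 2): λ = (3·5² + 6)/(2·2) ≡ 3/4. 4⁻¹ ≡ 10 (mod 13), so λ ≡ 3·10 ≡ 4.
  x = λ² - 5 - 5 = 16 - 10 ≡ 6; y = λ·(5 - 6) - 2 ≡ 7. → (6, 7)
3G: (6, 7) + (5, 2). λ = (2 - 7)/(5 - 6) ≡ 8/12 mod 13. 12⁻¹ ≡ 12 (mod 13) since 12·12 = 144 ≡ 1, so λ ≡ 5.
  x = λ² - 6 - 5 = 25 - 11 ≡ 1; y = λ·(6 - 1) - 7 ≡ 5. → (1, 5)
4G: (1, 5) + (5, 2). λ = (2 - 5)/(5 - 1) ≡ 10/4 mod 13. 4⁻¹ ≡ 10 (mod 13), so λ ≡ 9.
  x = λ² - 1 - 5 = 81 - 6 ≡ 10; y = λ·(1 - 10) - 5 ≡ 5. → (10, 5)
5G: (10, 5) + (5, 2). λ = (2 - 5)/(5 - 10) ≡ 10/8 mod 13. 8⁻¹ ≡ 5 (mod 13), so λ ≡ 11.
  x = λ² - 10 - 5 = 121 - 15 ≡ 2; y = λ·(10 - 2) - 5 ≡ 5. → (2, 5)
6G: (2, 5) + (5, 2). λ = (2 - 5)/(5 - 2) ≡ 10/3 mod 13. 3⁻¹ ≡ 9 (mod 13), so λ ≡ 12.
  x = λ² - 2 - 5 = 144 - 7 ≡ 7; y = λ·(2 - 7) - 5 ≡ 0. → (7, 0)
7G: (7, 0) + (5, 2). λ = (2 - 0)/(5 - 7) ≡ 2/11 mod 13. 11⁻¹ ≡ 6 (mod 13) since 11·6 = 66 ≡ 1, so λ ≡ 12.
  x = λ² - 7 - 5 = 144 - 12 ≡ 2; y = λ·(7 - 2) - 0 ≡ 8. → (2, 8)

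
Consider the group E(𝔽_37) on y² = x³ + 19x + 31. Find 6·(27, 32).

Write P = (27, 32).
Double-and-add on 6 = (110)₂. Start with P = (27, 32) for the leading 1-bit.
double: tangent at (27, 32): λ = (3·27² + 19)/(2·32) ≡ 23/27. 27⁻¹ ≡ 11 (mod 37), so λ ≡ 23·11 ≡ 31.
  x = λ² - 27 - 27 = 961 - 54 ≡ 19; y = λ·(27 - 19) - 32 ≡ 31. → (19, 31)
add P: (19, 31) + (27, 32). λ = (32 - 31)/(27 - 19) ≡ 1/8 mod 37. 8⁻¹ ≡ 14 (mod 37) since 8·14 = 112 ≡ 1, so λ ≡ 14.
  x = λ² - 19 - 27 = 196 - 46 ≡ 2; y = λ·(19 - 2) - 31 ≡ 22. → (2, 22)
double: tangent at (2, 22): λ = (3·2² + 19)/(2·22) ≡ 31/7. 7⁻¹ ≡ 16 (mod 37) since 7·16 = 112 ≡ 1, so λ ≡ 31·16 ≡ 15.
  x = λ² - 2 - 2 = 225 - 4 ≡ 36; y = λ·(2 - 36) - 22 ≡ 23. → (36, 23)

(36, 23)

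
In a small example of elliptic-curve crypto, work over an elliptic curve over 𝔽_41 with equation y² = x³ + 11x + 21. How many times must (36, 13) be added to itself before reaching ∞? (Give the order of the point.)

2P: tangent at (36, 13): λ = (3·36² + 11)/(2·13) ≡ 4/26. 26⁻¹ ≡ 30 (mod 41) since 26·30 = 780 ≡ 1, so λ ≡ 4·30 ≡ 38.
  x = λ² - 36 - 36 = 1444 - 72 ≡ 19; y = λ·(36 - 19) - 13 ≡ 18. → (19, 18)
3P: (19, 18) + (36, 13). λ = (13 - 18)/(36 - 19) ≡ 36/17 mod 41. 17⁻¹ ≡ 29 (mod 41), so λ ≡ 19.
  x = λ² - 19 - 36 = 361 - 55 ≡ 19; y = λ·(19 - 19) - 18 ≡ 23. → (19, 23)
4P: (19, 23) + (36, 13). λ = (13 - 23)/(36 - 19) ≡ 31/17 mod 41. 17⁻¹ ≡ 29 (mod 41), so λ ≡ 38.
  x = λ² - 19 - 36 = 1444 - 55 ≡ 36; y = λ·(19 - 36) - 23 ≡ 28. → (36, 28)
5P: (36, 28) + (36, 13): same x and y₁ ≡ -y₂, so the sum is ∞.
5P = ∞, so the order is 5.

5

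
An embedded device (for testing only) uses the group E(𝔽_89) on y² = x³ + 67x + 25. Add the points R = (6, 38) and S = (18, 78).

(86, 81)

(6, 38) + (18, 78). λ = (78 - 38)/(18 - 6) ≡ 40/12 mod 89. 12⁻¹ ≡ 52 (mod 89), so λ ≡ 33.
  x = λ² - 6 - 18 = 1089 - 24 ≡ 86; y = λ·(6 - 86) - 38 ≡ 81. → (86, 81)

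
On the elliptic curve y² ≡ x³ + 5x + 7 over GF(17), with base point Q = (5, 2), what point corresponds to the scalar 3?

(9, 13)

Repeated addition: build up to 3Q.
2Q: tangent at (5, 2): λ = (3·5² + 5)/(2·2) ≡ 12/4. 4⁻¹ ≡ 13 (mod 17), so λ ≡ 12·13 ≡ 3.
  x = λ² - 5 - 5 = 9 - 10 ≡ 16; y = λ·(5 - 16) - 2 ≡ 16. → (16, 16)
3Q: (16, 16) + (5, 2). λ = (2 - 16)/(5 - 16) ≡ 3/6 mod 17. 6⁻¹ ≡ 3 (mod 17), so λ ≡ 9.
  x = λ² - 16 - 5 = 81 - 21 ≡ 9; y = λ·(16 - 9) - 16 ≡ 13. → (9, 13)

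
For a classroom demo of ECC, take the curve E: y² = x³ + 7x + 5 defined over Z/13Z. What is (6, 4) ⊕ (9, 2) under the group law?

(6, 4) + (9, 2). λ = (2 - 4)/(9 - 6) ≡ 11/3 mod 13. 3⁻¹ ≡ 9 (mod 13) since 3·9 = 27 ≡ 1, so λ ≡ 8.
  x = λ² - 6 - 9 = 64 - 15 ≡ 10; y = λ·(6 - 10) - 4 ≡ 3. → (10, 3)

(10, 3)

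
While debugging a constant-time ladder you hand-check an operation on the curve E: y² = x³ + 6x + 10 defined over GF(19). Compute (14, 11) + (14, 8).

O

The two points share x = 14 and their y-coordinates satisfy 11 + 8 ≡ 0 (mod 19), so they are inverses. Their sum is the point at infinity.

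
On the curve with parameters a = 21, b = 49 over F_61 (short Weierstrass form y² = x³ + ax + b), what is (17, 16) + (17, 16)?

tangent at (17, 16): λ = (3·17² + 21)/(2·16) ≡ 34/32. 32⁻¹ ≡ 21 (mod 61) since 32·21 = 672 ≡ 1, so λ ≡ 34·21 ≡ 43.
  x = λ² - 17 - 17 = 1849 - 34 ≡ 46; y = λ·(17 - 46) - 16 ≡ 18. → (46, 18)

(46, 18)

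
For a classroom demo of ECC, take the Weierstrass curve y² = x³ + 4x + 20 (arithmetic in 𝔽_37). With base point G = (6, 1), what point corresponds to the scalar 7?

(4, 27)

Double-and-add on 7 = (111)₂. Start with G = (6, 1) for the leading 1-bit.
double: tangent at (6, 1): λ = (3·6² + 4)/(2·1) ≡ 1/2. 2⁻¹ ≡ 19 (mod 37) since 2·19 = 38 ≡ 1, so λ ≡ 1·19 ≡ 19.
  x = λ² - 6 - 6 = 361 - 12 ≡ 16; y = λ·(6 - 16) - 1 ≡ 31. → (16, 31)
add G: (16, 31) + (6, 1). λ = (1 - 31)/(6 - 16) ≡ 7/27 mod 37. 27⁻¹ ≡ 11 (mod 37) since 27·11 = 297 ≡ 1, so λ ≡ 3.
  x = λ² - 16 - 6 = 9 - 22 ≡ 24; y = λ·(16 - 24) - 31 ≡ 19. → (24, 19)
double: tangent at (24, 19): λ = (3·24² + 4)/(2·19) ≡ 30/1. 1⁻¹ ≡ 1 (mod 37), so λ ≡ 30·1 ≡ 30.
  x = λ² - 24 - 24 = 900 - 48 ≡ 1; y = λ·(24 - 1) - 19 ≡ 5. → (1, 5)
add G: (1, 5) + (6, 1). λ = (1 - 5)/(6 - 1) ≡ 33/5 mod 37. 5⁻¹ ≡ 15 (mod 37) since 5·15 = 75 ≡ 1, so λ ≡ 14.
  x = λ² - 1 - 6 = 196 - 7 ≡ 4; y = λ·(1 - 4) - 5 ≡ 27. → (4, 27)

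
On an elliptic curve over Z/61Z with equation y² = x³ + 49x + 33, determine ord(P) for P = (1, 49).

2P: tangent at (1, 49): λ = (3·1² + 49)/(2·49) ≡ 52/37. 37⁻¹ ≡ 33 (mod 61) since 37·33 = 1221 ≡ 1, so λ ≡ 52·33 ≡ 8.
  x = λ² - 1 - 1 = 64 - 2 ≡ 1; y = λ·(1 - 1) - 49 ≡ 12. → (1, 12)
3P: (1, 12) + (1, 49): same x and y₁ ≡ -y₂, so the sum is 𝒪.
3P = 𝒪, so the order is 3.

3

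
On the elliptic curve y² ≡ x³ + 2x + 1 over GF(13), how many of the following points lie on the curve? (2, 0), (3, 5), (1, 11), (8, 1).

2

(2, 0): 0² ≡ 0, rhs ≡ 0 → on.
(3, 5): 5² ≡ 12, rhs ≡ 8 → off.
(1, 11): 11² ≡ 4, rhs ≡ 4 → on.
(8, 1): 1² ≡ 1, rhs ≡ 9 → off.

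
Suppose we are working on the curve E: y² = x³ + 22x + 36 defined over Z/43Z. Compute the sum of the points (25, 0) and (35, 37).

(4, 39)

(25, 0) + (35, 37). λ = (37 - 0)/(35 - 25) ≡ 37/10 mod 43. 10⁻¹ ≡ 13 (mod 43), so λ ≡ 8.
  x = λ² - 25 - 35 = 64 - 60 ≡ 4; y = λ·(25 - 4) - 0 ≡ 39. → (4, 39)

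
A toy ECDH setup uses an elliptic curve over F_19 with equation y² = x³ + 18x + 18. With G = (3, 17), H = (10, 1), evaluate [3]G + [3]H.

First 3G:
Repeated addition: build up to 3G.
2G: tangent at (3, 17): λ = (3·3² + 18)/(2·17) ≡ 7/15. 15⁻¹ ≡ 14 (mod 19) since 15·14 = 210 ≡ 1, so λ ≡ 7·14 ≡ 3.
  x = λ² - 3 - 3 = 9 - 6 ≡ 3; y = λ·(3 - 3) - 17 ≡ 2. → (3, 2)
3G: (3, 2) + (3, 17): same x and y₁ ≡ -y₂, so the sum is ∞.
3G = ∞.
Next 3H:
Repeated addition: build up to 3H.
2H: tangent at (10, 1): λ = (3·10² + 18)/(2·1) ≡ 14/2. 2⁻¹ ≡ 10 (mod 19), so λ ≡ 14·10 ≡ 7.
  x = λ² - 10 - 10 = 49 - 20 ≡ 10; y = λ·(10 - 10) - 1 ≡ 18. → (10, 18)
3H: (10, 18) + (10, 1): same x and y₁ ≡ -y₂, so the sum is ∞.
3H = ∞.
Finally 3G + 3H:
∞ + ∞ = ∞ (identity).

O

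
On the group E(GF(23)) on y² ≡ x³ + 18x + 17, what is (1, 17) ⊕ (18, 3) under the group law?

(1, 17) + (18, 3). λ = (3 - 17)/(18 - 1) ≡ 9/17 mod 23. 17⁻¹ ≡ 19 (mod 23) since 17·19 = 323 ≡ 1, so λ ≡ 10.
  x = λ² - 1 - 18 = 100 - 19 ≡ 12; y = λ·(1 - 12) - 17 ≡ 11. → (12, 11)

(12, 11)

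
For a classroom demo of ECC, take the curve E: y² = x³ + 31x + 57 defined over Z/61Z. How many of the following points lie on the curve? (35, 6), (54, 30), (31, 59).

3

(35, 6): 6² ≡ 36, rhs ≡ 36 → on.
(54, 30): 30² ≡ 46, rhs ≡ 46 → on.
(31, 59): 59² ≡ 4, rhs ≡ 4 → on.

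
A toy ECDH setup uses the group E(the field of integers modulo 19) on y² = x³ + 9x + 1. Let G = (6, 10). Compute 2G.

(16, 17)

tangent at (6, 10): λ = (3·6² + 9)/(2·10) ≡ 3/1. 1⁻¹ ≡ 1 (mod 19), so λ ≡ 3·1 ≡ 3.
  x = λ² - 6 - 6 = 9 - 12 ≡ 16; y = λ·(6 - 16) - 10 ≡ 17. → (16, 17)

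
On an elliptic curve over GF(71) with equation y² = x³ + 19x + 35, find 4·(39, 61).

(42, 67)

Write P = (39, 61).
Double-and-add on 4 = (100)₂. Start with P = (39, 61) for the leading 1-bit.
double: tangent at (39, 61): λ = (3·39² + 19)/(2·61) ≡ 38/51. 51⁻¹ ≡ 39 (mod 71) since 51·39 = 1989 ≡ 1, so λ ≡ 38·39 ≡ 62.
  x = λ² - 39 - 39 = 3844 - 78 ≡ 3; y = λ·(39 - 3) - 61 ≡ 41. → (3, 41)
double: tangent at (3, 41): λ = (3·3² + 19)/(2·41) ≡ 46/11. 11⁻¹ ≡ 13 (mod 71), so λ ≡ 46·13 ≡ 30.
  x = λ² - 3 - 3 = 900 - 6 ≡ 42; y = λ·(3 - 42) - 41 ≡ 67. → (42, 67)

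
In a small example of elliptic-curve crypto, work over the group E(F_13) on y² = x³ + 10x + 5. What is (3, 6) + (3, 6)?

tangent at (3, 6): λ = (3·3² + 10)/(2·6) ≡ 11/12. 12⁻¹ ≡ 12 (mod 13) since 12·12 = 144 ≡ 1, so λ ≡ 11·12 ≡ 2.
  x = λ² - 3 - 3 = 4 - 6 ≡ 11; y = λ·(3 - 11) - 6 ≡ 4. → (11, 4)

(11, 4)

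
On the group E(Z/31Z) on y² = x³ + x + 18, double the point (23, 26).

tangent at (23, 26): λ = (3·23² + 1)/(2·26) ≡ 7/21. 21⁻¹ ≡ 3 (mod 31) since 21·3 = 63 ≡ 1, so λ ≡ 7·3 ≡ 21.
  x = λ² - 23 - 23 = 441 - 46 ≡ 23; y = λ·(23 - 23) - 26 ≡ 5. → (23, 5)

(23, 5)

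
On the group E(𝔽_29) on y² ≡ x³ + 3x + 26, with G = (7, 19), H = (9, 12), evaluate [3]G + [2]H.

(14, 17)

First 3G:
Repeated addition: build up to 3G.
2G: tangent at (7, 19): λ = (3·7² + 3)/(2·19) ≡ 5/9. 9⁻¹ ≡ 13 (mod 29), so λ ≡ 5·13 ≡ 7.
  x = λ² - 7 - 7 = 49 - 14 ≡ 6; y = λ·(7 - 6) - 19 ≡ 17. → (6, 17)
3G: (6, 17) + (7, 19). λ = (19 - 17)/(7 - 6) ≡ 2/1 mod 29. 1⁻¹ ≡ 1 (mod 29), so λ ≡ 2.
  x = λ² - 6 - 7 = 4 - 13 ≡ 20; y = λ·(6 - 20) - 17 ≡ 13. → (20, 13)
3G = (20, 13).
Next 2H:
Repeated addition: build up to 2H.
2H: tangent at (9, 12): λ = (3·9² + 3)/(2·12) ≡ 14/24. 24⁻¹ ≡ 23 (mod 29) since 24·23 = 552 ≡ 1, so λ ≡ 14·23 ≡ 3.
  x = λ² - 9 - 9 = 9 - 18 ≡ 20; y = λ·(9 - 20) - 12 ≡ 13. → (20, 13)
2H = (20, 13).
Finally 3G + 2H:
tangent at (20, 13): λ = (3·20² + 3)/(2·13) ≡ 14/26. 26⁻¹ ≡ 19 (mod 29), so λ ≡ 14·19 ≡ 5.
  x = λ² - 20 - 20 = 25 - 40 ≡ 14; y = λ·(20 - 14) - 13 ≡ 17. → (14, 17)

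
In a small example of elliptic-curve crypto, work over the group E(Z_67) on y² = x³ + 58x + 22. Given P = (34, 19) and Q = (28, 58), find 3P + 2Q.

First 3P:
Repeated addition: build up to 3P.
2P: tangent at (34, 19): λ = (3·34² + 58)/(2·19) ≡ 42/38. 38⁻¹ ≡ 30 (mod 67) since 38·30 = 1140 ≡ 1, so λ ≡ 42·30 ≡ 54.
  x = λ² - 34 - 34 = 2916 - 68 ≡ 34; y = λ·(34 - 34) - 19 ≡ 48. → (34, 48)
3P: (34, 48) + (34, 19): same x and y₁ ≡ -y₂, so the sum is 𝒪.
3P = 𝒪.
Next 2Q:
Repeated addition: build up to 2Q.
2Q: tangent at (28, 58): λ = (3·28² + 58)/(2·58) ≡ 65/49. 49⁻¹ ≡ 26 (mod 67) since 49·26 = 1274 ≡ 1, so λ ≡ 65·26 ≡ 15.
  x = λ² - 28 - 28 = 225 - 56 ≡ 35; y = λ·(28 - 35) - 58 ≡ 38. → (35, 38)
2Q = (35, 38).
Finally 3P + 2Q:
𝒪 + (35, 38) = (35, 38) (identity).

(35, 38)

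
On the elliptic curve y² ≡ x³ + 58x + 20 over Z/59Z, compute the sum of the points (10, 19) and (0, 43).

(17, 45)

(10, 19) + (0, 43). λ = (43 - 19)/(0 - 10) ≡ 24/49 mod 59. 49⁻¹ ≡ 53 (mod 59) since 49·53 = 2597 ≡ 1, so λ ≡ 33.
  x = λ² - 10 - 0 = 1089 - 10 ≡ 17; y = λ·(10 - 17) - 19 ≡ 45. → (17, 45)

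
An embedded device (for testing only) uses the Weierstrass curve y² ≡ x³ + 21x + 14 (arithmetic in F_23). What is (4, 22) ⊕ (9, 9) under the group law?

(14, 4)

(4, 22) + (9, 9). λ = (9 - 22)/(9 - 4) ≡ 10/5 mod 23. 5⁻¹ ≡ 14 (mod 23) since 5·14 = 70 ≡ 1, so λ ≡ 2.
  x = λ² - 4 - 9 = 4 - 13 ≡ 14; y = λ·(4 - 14) - 22 ≡ 4. → (14, 4)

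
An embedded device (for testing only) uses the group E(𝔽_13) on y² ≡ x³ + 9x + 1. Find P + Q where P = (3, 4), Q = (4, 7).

(2, 12)

(3, 4) + (4, 7). λ = (7 - 4)/(4 - 3) ≡ 3/1 mod 13. 1⁻¹ ≡ 1 (mod 13), so λ ≡ 3.
  x = λ² - 3 - 4 = 9 - 7 ≡ 2; y = λ·(3 - 2) - 4 ≡ 12. → (2, 12)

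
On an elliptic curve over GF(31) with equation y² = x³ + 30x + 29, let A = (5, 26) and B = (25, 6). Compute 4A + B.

First 4A:
Double-and-add on 4 = (100)₂. Start with A = (5, 26) for the leading 1-bit.
double: tangent at (5, 26): λ = (3·5² + 30)/(2·26) ≡ 12/21. 21⁻¹ ≡ 3 (mod 31), so λ ≡ 12·3 ≡ 5.
  x = λ² - 5 - 5 = 25 - 10 ≡ 15; y = λ·(5 - 15) - 26 ≡ 17. → (15, 17)
double: tangent at (15, 17): λ = (3·15² + 30)/(2·17) ≡ 23/3. 3⁻¹ ≡ 21 (mod 31), so λ ≡ 23·21 ≡ 18.
  x = λ² - 15 - 15 = 324 - 30 ≡ 15; y = λ·(15 - 15) - 17 ≡ 14. → (15, 14)
4A = (15, 14).
Finally 4A + B:
(15, 14) + (25, 6). λ = (6 - 14)/(25 - 15) ≡ 23/10 mod 31. 10⁻¹ ≡ 28 (mod 31), so λ ≡ 24.
  x = λ² - 15 - 25 = 576 - 40 ≡ 9; y = λ·(15 - 9) - 14 ≡ 6. → (9, 6)

(9, 6)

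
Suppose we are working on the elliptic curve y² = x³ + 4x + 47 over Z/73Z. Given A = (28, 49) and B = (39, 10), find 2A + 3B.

First 2A:
Repeated addition: build up to 2A.
2A: tangent at (28, 49): λ = (3·28² + 4)/(2·49) ≡ 20/25. 25⁻¹ ≡ 38 (mod 73), so λ ≡ 20·38 ≡ 30.
  x = λ² - 28 - 28 = 900 - 56 ≡ 41; y = λ·(28 - 41) - 49 ≡ 72. → (41, 72)
2A = (41, 72).
Next 3B:
Repeated addition: build up to 3B.
2B: tangent at (39, 10): λ = (3·39² + 4)/(2·10) ≡ 41/20. 20⁻¹ ≡ 11 (mod 73), so λ ≡ 41·11 ≡ 13.
  x = λ² - 39 - 39 = 169 - 78 ≡ 18; y = λ·(39 - 18) - 10 ≡ 44. → (18, 44)
3B: (18, 44) + (39, 10). λ = (10 - 44)/(39 - 18) ≡ 39/21 mod 73. 21⁻¹ ≡ 7 (mod 73) since 21·7 = 147 ≡ 1, so λ ≡ 54.
  x = λ² - 18 - 39 = 2916 - 57 ≡ 12; y = λ·(18 - 12) - 44 ≡ 61. → (12, 61)
3B = (12, 61).
Finally 2A + 3B:
(41, 72) + (12, 61). λ = (61 - 72)/(12 - 41) ≡ 62/44 mod 73. 44⁻¹ ≡ 5 (mod 73), so λ ≡ 18.
  x = λ² - 41 - 12 = 324 - 53 ≡ 52; y = λ·(41 - 52) - 72 ≡ 22. → (52, 22)

(52, 22)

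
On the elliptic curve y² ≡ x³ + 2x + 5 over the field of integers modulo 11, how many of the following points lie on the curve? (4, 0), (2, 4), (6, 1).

(4, 0): 0² ≡ 0, rhs ≡ 0 → on.
(2, 4): 4² ≡ 5, rhs ≡ 6 → off.
(6, 1): 1² ≡ 1, rhs ≡ 2 → off.

1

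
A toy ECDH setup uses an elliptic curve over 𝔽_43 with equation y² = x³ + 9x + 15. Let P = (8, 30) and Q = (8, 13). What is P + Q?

The two points share x = 8 and their y-coordinates satisfy 30 + 13 ≡ 0 (mod 43), so they are inverses. Their sum is O.

O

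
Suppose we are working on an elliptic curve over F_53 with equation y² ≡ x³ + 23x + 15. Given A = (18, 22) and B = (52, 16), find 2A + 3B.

(5, 19)

First 2A:
Repeated addition: build up to 2A.
2A: tangent at (18, 22): λ = (3·18² + 23)/(2·22) ≡ 41/44. 44⁻¹ ≡ 47 (mod 53) since 44·47 = 2068 ≡ 1, so λ ≡ 41·47 ≡ 19.
  x = λ² - 18 - 18 = 361 - 36 ≡ 7; y = λ·(18 - 7) - 22 ≡ 28. → (7, 28)
2A = (7, 28).
Next 3B:
Repeated addition: build up to 3B.
2B: tangent at (52, 16): λ = (3·52² + 23)/(2·16) ≡ 26/32. 32⁻¹ ≡ 5 (mod 53) since 32·5 = 160 ≡ 1, so λ ≡ 26·5 ≡ 24.
  x = λ² - 52 - 52 = 576 - 104 ≡ 48; y = λ·(52 - 48) - 16 ≡ 27. → (48, 27)
3B: (48, 27) + (52, 16). λ = (16 - 27)/(52 - 48) ≡ 42/4 mod 53. 4⁻¹ ≡ 40 (mod 53) since 4·40 = 160 ≡ 1, so λ ≡ 37.
  x = λ² - 48 - 52 = 1369 - 100 ≡ 50; y = λ·(48 - 50) - 27 ≡ 5. → (50, 5)
3B = (50, 5).
Finally 2A + 3B:
(7, 28) + (50, 5). λ = (5 - 28)/(50 - 7) ≡ 30/43 mod 53. 43⁻¹ ≡ 37 (mod 53), so λ ≡ 50.
  x = λ² - 7 - 50 = 2500 - 57 ≡ 5; y = λ·(7 - 5) - 28 ≡ 19. → (5, 19)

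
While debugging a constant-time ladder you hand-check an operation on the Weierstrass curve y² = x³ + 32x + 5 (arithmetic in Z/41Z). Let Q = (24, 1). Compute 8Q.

(26, 2)

Double-and-add on 8 = (1000)₂. Start with Q = (24, 1) for the leading 1-bit.
double: tangent at (24, 1): λ = (3·24² + 32)/(2·1) ≡ 38/2. 2⁻¹ ≡ 21 (mod 41), so λ ≡ 38·21 ≡ 19.
  x = λ² - 24 - 24 = 361 - 48 ≡ 26; y = λ·(24 - 26) - 1 ≡ 2. → (26, 2)
double: tangent at (26, 2): λ = (3·26² + 32)/(2·2) ≡ 10/4. 4⁻¹ ≡ 31 (mod 41), so λ ≡ 10·31 ≡ 23.
  x = λ² - 26 - 26 = 529 - 52 ≡ 26; y = λ·(26 - 26) - 2 ≡ 39. → (26, 39)
double: tangent at (26, 39): λ = (3·26² + 32)/(2·39) ≡ 10/37. 37⁻¹ ≡ 10 (mod 41), so λ ≡ 10·10 ≡ 18.
  x = λ² - 26 - 26 = 324 - 52 ≡ 26; y = λ·(26 - 26) - 39 ≡ 2. → (26, 2)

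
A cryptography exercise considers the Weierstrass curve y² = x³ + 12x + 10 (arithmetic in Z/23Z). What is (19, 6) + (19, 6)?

tangent at (19, 6): λ = (3·19² + 12)/(2·6) ≡ 14/12. 12⁻¹ ≡ 2 (mod 23), so λ ≡ 14·2 ≡ 5.
  x = λ² - 19 - 19 = 25 - 38 ≡ 10; y = λ·(19 - 10) - 6 ≡ 16. → (10, 16)

(10, 16)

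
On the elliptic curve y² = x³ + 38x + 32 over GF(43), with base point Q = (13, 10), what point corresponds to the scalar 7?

Repeated addition: build up to 7Q.
2Q: tangent at (13, 10): λ = (3·13² + 38)/(2·10) ≡ 29/20. 20⁻¹ ≡ 28 (mod 43), so λ ≡ 29·28 ≡ 38.
  x = λ² - 13 - 13 = 1444 - 26 ≡ 42; y = λ·(13 - 42) - 10 ≡ 6. → (42, 6)
3Q: (42, 6) + (13, 10). λ = (10 - 6)/(13 - 42) ≡ 4/14 mod 43. 14⁻¹ ≡ 40 (mod 43), so λ ≡ 31.
  x = λ² - 42 - 13 = 961 - 55 ≡ 3; y = λ·(42 - 3) - 6 ≡ 42. → (3, 42)
4Q: (3, 42) + (13, 10). λ = (10 - 42)/(13 - 3) ≡ 11/10 mod 43. 10⁻¹ ≡ 13 (mod 43) since 10·13 = 130 ≡ 1, so λ ≡ 14.
  x = λ² - 3 - 13 = 196 - 16 ≡ 8; y = λ·(3 - 8) - 42 ≡ 17. → (8, 17)
5Q: (8, 17) + (13, 10). λ = (10 - 17)/(13 - 8) ≡ 36/5 mod 43. 5⁻¹ ≡ 26 (mod 43), so λ ≡ 33.
  x = λ² - 8 - 13 = 1089 - 21 ≡ 36; y = λ·(8 - 36) - 17 ≡ 5. → (36, 5)
6Q: (36, 5) + (13, 10). λ = (10 - 5)/(13 - 36) ≡ 5/20 mod 43. 20⁻¹ ≡ 28 (mod 43) since 20·28 = 560 ≡ 1, so λ ≡ 11.
  x = λ² - 36 - 13 = 121 - 49 ≡ 29; y = λ·(36 - 29) - 5 ≡ 29. → (29, 29)
7Q: (29, 29) + (13, 10). λ = (10 - 29)/(13 - 29) ≡ 24/27 mod 43. 27⁻¹ ≡ 8 (mod 43), so λ ≡ 20.
  x = λ² - 29 - 13 = 400 - 42 ≡ 14; y = λ·(29 - 14) - 29 ≡ 13. → (14, 13)

(14, 13)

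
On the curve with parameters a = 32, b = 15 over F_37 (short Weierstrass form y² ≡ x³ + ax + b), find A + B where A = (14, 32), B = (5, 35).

(14, 32) + (5, 35). λ = (35 - 32)/(5 - 14) ≡ 3/28 mod 37. 28⁻¹ ≡ 4 (mod 37) since 28·4 = 112 ≡ 1, so λ ≡ 12.
  x = λ² - 14 - 5 = 144 - 19 ≡ 14; y = λ·(14 - 14) - 32 ≡ 5. → (14, 5)

(14, 5)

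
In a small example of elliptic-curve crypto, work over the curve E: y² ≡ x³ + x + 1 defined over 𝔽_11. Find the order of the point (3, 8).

2P: tangent at (3, 8): λ = (3·3² + 1)/(2·8) ≡ 6/5. 5⁻¹ ≡ 9 (mod 11) since 5·9 = 45 ≡ 1, so λ ≡ 6·9 ≡ 10.
  x = λ² - 3 - 3 = 100 - 6 ≡ 6; y = λ·(3 - 6) - 8 ≡ 6. → (6, 6)
3P: (6, 6) + (3, 8). λ = (8 - 6)/(3 - 6) ≡ 2/8 mod 11. 8⁻¹ ≡ 7 (mod 11), so λ ≡ 3.
  x = λ² - 6 - 3 = 9 - 9 ≡ 0; y = λ·(6 - 0) - 6 ≡ 1. → (0, 1)
4P: (0, 1) + (3, 8). λ = (8 - 1)/(3 - 0) ≡ 7/3 mod 11. 3⁻¹ ≡ 4 (mod 11), so λ ≡ 6.
  x = λ² - 0 - 3 = 36 - 3 ≡ 0; y = λ·(0 - 0) - 1 ≡ 10. → (0, 10)
5P: (0, 10) + (3, 8). λ = (8 - 10)/(3 - 0) ≡ 9/3 mod 11. 3⁻¹ ≡ 4 (mod 11), so λ ≡ 3.
  x = λ² - 0 - 3 = 9 - 3 ≡ 6; y = λ·(0 - 6) - 10 ≡ 5. → (6, 5)
6P: (6, 5) + (3, 8). λ = (8 - 5)/(3 - 6) ≡ 3/8 mod 11. 8⁻¹ ≡ 7 (mod 11), so λ ≡ 10.
  x = λ² - 6 - 3 = 100 - 9 ≡ 3; y = λ·(6 - 3) - 5 ≡ 3. → (3, 3)
7P: (3, 3) + (3, 8): same x and y₁ ≡ -y₂, so the sum is ∞.
7P = ∞, so the order is 7.

7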